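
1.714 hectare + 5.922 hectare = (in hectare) 7.636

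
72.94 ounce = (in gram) 2068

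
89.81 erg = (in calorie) 2.147e-06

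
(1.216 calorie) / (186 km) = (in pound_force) 6.149e-06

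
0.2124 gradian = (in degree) 0.1912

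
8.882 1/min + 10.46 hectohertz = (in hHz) 10.46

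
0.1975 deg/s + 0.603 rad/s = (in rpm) 5.791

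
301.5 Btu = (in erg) 3.181e+12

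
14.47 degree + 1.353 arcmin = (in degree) 14.49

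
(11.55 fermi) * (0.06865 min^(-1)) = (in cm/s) 1.322e-15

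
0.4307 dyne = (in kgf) 4.392e-07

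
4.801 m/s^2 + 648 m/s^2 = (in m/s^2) 652.8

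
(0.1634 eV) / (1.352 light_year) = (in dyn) 2.047e-31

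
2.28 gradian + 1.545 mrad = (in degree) 2.141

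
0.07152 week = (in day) 0.5006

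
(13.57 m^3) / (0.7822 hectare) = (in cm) 0.1735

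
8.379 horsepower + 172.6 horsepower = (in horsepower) 181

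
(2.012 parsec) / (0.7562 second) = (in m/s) 8.21e+16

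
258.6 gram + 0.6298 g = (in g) 259.2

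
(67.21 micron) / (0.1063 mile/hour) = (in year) 4.485e-11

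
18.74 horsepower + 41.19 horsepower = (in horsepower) 59.93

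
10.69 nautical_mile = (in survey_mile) 12.3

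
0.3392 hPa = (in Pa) 33.92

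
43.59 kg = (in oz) 1538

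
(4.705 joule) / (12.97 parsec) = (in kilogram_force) 1.199e-18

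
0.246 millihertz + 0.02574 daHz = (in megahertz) 2.576e-07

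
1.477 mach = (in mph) 1125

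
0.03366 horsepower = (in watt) 25.1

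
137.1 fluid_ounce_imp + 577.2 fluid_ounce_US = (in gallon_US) 5.538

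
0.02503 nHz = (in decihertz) 2.503e-10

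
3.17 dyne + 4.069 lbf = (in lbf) 4.069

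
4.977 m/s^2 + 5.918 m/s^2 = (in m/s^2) 10.89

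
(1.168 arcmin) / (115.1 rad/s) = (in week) 4.881e-12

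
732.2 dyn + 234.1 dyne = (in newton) 0.009663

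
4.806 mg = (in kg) 4.806e-06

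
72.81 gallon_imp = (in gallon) 87.44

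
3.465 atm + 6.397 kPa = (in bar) 3.575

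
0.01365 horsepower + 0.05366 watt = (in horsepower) 0.01372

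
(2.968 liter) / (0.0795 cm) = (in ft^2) 40.19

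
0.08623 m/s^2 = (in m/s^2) 0.08623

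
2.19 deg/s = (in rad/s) 0.03822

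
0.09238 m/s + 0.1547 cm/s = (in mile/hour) 0.2101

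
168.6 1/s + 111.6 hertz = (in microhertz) 2.802e+08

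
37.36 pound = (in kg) 16.95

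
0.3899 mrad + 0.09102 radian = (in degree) 5.237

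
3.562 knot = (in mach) 0.005382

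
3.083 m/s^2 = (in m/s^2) 3.083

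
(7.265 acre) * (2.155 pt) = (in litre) 2.235e+04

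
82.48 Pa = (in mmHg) 0.6187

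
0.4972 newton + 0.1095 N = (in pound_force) 0.1364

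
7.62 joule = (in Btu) 0.007222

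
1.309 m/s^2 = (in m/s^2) 1.309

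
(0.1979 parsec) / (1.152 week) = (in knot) 1.704e+10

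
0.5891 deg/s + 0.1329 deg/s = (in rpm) 0.1203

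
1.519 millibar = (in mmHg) 1.139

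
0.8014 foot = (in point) 692.4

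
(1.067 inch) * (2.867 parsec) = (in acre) 5.925e+11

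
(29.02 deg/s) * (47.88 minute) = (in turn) 231.6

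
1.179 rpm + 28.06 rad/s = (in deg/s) 1615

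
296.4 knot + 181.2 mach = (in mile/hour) 1.384e+05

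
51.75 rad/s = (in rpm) 494.2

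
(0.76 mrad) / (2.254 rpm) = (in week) 5.324e-09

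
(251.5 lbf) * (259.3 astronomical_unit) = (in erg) 4.34e+23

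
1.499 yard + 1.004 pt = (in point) 3886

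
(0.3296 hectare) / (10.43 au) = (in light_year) 2.233e-25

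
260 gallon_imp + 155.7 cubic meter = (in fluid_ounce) 5.305e+06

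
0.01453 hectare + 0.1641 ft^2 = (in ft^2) 1564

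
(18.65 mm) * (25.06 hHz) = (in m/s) 46.74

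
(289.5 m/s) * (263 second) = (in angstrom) 7.614e+14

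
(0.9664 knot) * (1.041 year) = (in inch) 6.426e+08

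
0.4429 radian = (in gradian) 28.2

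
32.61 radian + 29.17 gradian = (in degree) 1895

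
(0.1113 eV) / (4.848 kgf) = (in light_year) 3.965e-38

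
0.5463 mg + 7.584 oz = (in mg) 2.15e+05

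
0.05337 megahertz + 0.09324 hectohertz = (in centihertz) 5.338e+06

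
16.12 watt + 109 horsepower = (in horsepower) 109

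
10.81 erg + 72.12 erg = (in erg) 82.93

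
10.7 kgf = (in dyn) 1.049e+07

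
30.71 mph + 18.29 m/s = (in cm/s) 3202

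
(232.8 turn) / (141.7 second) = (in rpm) 98.57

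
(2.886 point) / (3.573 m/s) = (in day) 3.298e-09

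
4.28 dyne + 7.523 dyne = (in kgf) 1.204e-05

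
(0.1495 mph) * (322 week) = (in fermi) 1.302e+22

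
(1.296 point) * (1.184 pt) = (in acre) 4.719e-11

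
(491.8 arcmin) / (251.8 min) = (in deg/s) 0.0005425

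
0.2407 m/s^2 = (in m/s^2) 0.2407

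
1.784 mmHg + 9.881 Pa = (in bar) 0.002477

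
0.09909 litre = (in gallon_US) 0.02618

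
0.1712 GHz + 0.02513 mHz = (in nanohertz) 1.712e+17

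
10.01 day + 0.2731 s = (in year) 0.02742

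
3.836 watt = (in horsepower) 0.005144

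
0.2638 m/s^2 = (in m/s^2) 0.2638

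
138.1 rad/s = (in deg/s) 7913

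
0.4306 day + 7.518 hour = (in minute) 1071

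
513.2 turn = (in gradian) 2.053e+05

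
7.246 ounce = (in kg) 0.2054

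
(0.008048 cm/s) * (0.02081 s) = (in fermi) 1.675e+09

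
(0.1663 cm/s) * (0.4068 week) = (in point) 1.16e+06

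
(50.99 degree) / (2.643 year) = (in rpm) 1.02e-07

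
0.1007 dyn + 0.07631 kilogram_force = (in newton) 0.7483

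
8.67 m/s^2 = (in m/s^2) 8.67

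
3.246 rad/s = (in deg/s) 186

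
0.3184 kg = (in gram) 318.4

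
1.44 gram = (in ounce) 0.05079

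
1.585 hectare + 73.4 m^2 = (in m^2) 1.592e+04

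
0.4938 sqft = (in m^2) 0.04588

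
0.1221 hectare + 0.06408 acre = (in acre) 0.3658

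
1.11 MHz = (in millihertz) 1.11e+09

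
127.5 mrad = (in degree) 7.305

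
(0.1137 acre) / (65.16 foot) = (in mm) 2.317e+04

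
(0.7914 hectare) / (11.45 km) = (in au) 4.62e-12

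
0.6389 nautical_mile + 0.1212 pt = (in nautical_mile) 0.6389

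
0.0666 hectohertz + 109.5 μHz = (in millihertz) 6660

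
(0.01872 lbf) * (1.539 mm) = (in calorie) 3.063e-05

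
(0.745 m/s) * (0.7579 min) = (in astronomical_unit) 2.265e-10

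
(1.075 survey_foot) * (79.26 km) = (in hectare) 2.597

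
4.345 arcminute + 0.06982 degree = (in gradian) 0.158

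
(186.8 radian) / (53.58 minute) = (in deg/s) 3.329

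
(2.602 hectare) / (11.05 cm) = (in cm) 2.355e+07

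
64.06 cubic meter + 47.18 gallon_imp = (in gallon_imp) 1.414e+04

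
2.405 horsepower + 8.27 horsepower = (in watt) 7960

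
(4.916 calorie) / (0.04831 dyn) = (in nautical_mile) 2.299e+04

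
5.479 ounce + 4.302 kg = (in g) 4457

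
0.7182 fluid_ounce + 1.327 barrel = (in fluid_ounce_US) 7135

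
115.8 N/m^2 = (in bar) 0.001158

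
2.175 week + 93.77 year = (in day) 3.424e+04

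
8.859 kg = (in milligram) 8.859e+06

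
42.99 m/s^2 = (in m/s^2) 42.99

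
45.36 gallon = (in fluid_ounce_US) 5806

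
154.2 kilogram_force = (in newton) 1512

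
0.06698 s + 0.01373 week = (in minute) 138.4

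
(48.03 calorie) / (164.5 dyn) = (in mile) 75.91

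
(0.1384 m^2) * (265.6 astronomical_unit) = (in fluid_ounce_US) 1.859e+17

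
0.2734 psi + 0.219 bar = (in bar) 0.2379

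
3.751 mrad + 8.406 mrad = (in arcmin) 41.79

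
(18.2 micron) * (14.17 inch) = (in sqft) 7.051e-05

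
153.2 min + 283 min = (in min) 436.2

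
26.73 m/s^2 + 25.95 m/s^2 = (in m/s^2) 52.68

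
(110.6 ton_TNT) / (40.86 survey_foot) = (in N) 3.716e+10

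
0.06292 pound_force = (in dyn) 2.799e+04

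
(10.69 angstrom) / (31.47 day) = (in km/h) 1.415e-15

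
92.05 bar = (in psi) 1335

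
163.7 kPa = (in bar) 1.637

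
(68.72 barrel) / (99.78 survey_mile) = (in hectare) 6.804e-09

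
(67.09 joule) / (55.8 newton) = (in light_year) 1.271e-16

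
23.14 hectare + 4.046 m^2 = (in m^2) 2.314e+05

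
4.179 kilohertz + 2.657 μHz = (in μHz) 4.179e+09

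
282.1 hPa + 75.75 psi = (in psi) 79.84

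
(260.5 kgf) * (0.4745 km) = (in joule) 1.212e+06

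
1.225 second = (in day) 1.418e-05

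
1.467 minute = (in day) 0.001019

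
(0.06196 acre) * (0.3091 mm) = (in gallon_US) 20.47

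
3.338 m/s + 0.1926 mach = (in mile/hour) 154.2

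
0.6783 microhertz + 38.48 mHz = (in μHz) 3.848e+04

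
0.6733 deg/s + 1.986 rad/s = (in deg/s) 114.5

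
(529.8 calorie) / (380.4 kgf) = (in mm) 594.2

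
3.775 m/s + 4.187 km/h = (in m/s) 4.938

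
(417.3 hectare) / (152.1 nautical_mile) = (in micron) 1.481e+07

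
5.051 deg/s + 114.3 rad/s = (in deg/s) 6554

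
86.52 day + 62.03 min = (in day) 86.56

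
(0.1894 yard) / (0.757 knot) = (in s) 0.4447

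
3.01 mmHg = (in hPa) 4.013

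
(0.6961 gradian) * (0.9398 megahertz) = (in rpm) 9.813e+04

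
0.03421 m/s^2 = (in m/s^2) 0.03421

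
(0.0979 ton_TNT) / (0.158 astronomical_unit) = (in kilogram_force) 0.001767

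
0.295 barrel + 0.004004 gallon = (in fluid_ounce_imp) 1651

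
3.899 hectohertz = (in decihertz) 3899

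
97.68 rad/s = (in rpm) 932.8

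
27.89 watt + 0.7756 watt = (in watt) 28.67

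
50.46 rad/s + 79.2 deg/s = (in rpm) 495.1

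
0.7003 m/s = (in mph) 1.567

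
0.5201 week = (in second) 3.146e+05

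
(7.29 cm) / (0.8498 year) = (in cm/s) 2.72e-07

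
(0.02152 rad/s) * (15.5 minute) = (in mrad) 2.001e+04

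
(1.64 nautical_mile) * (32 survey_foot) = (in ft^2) 3.189e+05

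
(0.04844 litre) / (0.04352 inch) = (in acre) 1.083e-05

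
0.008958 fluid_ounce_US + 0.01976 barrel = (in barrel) 0.01976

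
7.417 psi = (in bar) 0.5114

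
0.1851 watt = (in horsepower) 0.0002482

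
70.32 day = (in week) 10.05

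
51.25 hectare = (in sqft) 5.517e+06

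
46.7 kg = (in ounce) 1647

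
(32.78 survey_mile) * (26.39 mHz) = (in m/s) 1392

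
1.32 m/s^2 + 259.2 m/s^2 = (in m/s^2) 260.5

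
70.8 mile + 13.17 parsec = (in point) 1.152e+21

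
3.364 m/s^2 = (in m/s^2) 3.364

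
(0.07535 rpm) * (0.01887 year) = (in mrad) 4.696e+06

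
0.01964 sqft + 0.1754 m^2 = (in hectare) 1.772e-05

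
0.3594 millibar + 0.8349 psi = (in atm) 0.05717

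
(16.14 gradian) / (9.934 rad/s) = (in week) 4.22e-08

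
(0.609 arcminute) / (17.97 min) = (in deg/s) 9.414e-06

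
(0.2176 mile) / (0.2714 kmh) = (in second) 4645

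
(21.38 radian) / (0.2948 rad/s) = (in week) 0.0001199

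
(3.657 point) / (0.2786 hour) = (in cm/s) 0.0001286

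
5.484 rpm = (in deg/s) 32.9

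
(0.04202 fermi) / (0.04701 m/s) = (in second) 8.939e-16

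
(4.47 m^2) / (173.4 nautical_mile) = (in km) 1.392e-08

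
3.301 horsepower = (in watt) 2462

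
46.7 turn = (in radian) 293.4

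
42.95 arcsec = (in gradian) 0.01326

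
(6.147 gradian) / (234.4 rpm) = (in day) 4.553e-08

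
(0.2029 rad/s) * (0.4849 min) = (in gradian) 375.8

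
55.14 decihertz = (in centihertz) 551.4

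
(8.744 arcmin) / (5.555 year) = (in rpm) 1.386e-10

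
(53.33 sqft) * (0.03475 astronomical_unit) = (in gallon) 6.804e+12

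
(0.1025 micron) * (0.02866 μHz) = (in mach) 8.627e-18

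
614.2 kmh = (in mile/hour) 381.6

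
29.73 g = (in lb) 0.06554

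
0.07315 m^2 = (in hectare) 7.315e-06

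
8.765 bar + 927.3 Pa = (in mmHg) 6581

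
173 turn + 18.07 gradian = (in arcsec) 2.243e+08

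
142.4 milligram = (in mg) 142.4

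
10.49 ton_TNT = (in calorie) 1.049e+10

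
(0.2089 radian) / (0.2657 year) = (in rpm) 2.381e-07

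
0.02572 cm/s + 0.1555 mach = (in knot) 102.9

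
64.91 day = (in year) 0.1778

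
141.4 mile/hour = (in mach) 0.1856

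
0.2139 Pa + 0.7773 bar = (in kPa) 77.73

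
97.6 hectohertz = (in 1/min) 5.856e+05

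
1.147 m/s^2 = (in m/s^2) 1.147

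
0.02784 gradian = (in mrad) 0.4373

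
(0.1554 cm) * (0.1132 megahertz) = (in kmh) 633.3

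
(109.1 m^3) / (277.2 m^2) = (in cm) 39.36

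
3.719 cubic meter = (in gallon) 982.5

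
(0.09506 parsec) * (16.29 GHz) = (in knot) 9.288e+25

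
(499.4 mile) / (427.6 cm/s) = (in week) 0.3108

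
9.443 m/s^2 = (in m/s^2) 9.443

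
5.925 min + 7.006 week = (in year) 0.1344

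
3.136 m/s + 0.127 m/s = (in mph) 7.299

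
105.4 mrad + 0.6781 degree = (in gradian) 7.463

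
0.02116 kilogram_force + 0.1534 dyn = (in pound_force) 0.04665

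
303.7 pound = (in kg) 137.8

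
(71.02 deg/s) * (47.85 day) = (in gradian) 3.262e+08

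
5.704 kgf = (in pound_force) 12.58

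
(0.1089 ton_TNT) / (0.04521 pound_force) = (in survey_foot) 7.433e+09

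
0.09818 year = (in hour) 860.1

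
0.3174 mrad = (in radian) 0.0003174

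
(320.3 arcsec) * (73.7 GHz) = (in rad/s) 1.144e+08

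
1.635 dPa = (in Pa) 0.1635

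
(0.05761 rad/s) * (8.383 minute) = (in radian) 28.98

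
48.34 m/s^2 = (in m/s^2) 48.34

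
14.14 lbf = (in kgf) 6.414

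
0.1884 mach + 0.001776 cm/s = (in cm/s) 6415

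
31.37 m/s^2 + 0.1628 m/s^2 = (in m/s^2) 31.53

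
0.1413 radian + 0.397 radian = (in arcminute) 1851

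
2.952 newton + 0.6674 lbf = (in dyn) 5.921e+05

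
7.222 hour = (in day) 0.3009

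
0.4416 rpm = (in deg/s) 2.65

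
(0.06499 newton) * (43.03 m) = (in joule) 2.797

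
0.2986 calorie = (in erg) 1.249e+07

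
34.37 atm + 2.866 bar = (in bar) 37.69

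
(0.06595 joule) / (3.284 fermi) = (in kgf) 2.048e+12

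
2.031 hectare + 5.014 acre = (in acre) 10.03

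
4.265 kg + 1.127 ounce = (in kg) 4.297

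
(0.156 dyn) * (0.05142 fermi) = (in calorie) 1.917e-23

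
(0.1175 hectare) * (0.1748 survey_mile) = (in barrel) 2.079e+06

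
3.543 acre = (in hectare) 1.434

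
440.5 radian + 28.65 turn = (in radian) 620.5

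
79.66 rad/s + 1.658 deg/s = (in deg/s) 4566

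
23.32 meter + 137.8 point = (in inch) 920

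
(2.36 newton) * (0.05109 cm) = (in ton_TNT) 2.882e-13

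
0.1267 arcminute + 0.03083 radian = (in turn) 0.004913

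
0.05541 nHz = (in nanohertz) 0.05541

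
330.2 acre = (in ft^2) 1.438e+07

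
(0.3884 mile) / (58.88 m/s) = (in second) 10.62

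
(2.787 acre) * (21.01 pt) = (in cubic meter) 83.6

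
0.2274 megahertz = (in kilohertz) 227.4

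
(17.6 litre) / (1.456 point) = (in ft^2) 368.8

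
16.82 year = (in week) 877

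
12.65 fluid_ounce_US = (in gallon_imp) 0.08229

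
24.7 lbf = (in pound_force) 24.7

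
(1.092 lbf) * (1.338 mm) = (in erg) 6.499e+04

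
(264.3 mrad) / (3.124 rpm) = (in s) 0.8079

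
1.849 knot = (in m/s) 0.9512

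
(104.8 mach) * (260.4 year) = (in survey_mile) 1.821e+11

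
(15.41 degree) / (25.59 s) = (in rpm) 0.1004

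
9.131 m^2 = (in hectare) 0.0009131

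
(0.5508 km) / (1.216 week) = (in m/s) 0.0007489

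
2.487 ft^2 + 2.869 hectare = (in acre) 7.09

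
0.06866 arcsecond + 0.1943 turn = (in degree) 69.95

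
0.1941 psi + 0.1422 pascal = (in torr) 10.04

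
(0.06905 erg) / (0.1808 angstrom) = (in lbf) 85.86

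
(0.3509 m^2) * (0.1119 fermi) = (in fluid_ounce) 1.328e-12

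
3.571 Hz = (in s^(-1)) 3.571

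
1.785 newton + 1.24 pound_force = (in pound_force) 1.641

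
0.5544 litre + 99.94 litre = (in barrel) 0.6321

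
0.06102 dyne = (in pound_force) 1.372e-07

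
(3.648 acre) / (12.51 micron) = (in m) 1.18e+09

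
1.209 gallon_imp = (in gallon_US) 1.452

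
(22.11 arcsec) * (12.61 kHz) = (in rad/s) 1.352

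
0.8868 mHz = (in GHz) 8.868e-13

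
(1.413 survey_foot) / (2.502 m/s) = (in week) 2.846e-07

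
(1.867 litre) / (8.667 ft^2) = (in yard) 0.002536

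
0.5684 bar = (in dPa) 5.684e+05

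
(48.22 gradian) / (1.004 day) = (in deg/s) 0.0005003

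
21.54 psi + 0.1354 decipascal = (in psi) 21.54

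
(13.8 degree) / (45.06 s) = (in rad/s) 0.005345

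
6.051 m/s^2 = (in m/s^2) 6.051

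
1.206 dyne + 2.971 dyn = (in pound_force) 9.39e-06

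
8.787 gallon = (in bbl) 0.2092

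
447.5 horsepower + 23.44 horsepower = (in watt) 3.512e+05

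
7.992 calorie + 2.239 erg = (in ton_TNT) 7.992e-09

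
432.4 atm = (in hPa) 4.381e+05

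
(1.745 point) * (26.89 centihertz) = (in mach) 4.862e-07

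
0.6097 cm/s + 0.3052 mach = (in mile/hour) 232.5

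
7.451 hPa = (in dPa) 7451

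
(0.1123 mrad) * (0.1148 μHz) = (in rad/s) 1.289e-11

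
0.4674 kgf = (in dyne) 4.584e+05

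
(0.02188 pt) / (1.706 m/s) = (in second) 4.524e-06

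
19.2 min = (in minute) 19.2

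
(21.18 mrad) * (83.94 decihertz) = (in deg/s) 10.19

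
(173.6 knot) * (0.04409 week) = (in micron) 2.381e+12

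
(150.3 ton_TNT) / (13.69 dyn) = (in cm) 4.594e+17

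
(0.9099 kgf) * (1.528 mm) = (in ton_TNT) 3.259e-12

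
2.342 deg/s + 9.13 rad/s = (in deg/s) 525.5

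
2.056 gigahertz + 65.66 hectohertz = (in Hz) 2.056e+09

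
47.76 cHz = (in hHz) 0.004776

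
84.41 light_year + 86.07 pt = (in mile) 4.962e+14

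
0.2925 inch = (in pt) 21.06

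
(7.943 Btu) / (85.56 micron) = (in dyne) 9.795e+12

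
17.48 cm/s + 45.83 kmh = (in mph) 28.87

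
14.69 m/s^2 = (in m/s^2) 14.69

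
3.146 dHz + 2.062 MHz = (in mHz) 2.062e+09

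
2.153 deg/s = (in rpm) 0.3588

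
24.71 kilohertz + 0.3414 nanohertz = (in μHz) 2.471e+10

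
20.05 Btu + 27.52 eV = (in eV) 1.32e+23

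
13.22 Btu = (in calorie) 3334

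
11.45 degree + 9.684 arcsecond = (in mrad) 199.9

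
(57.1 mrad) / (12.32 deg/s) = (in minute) 0.004426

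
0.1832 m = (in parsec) 5.937e-18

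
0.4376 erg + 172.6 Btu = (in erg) 1.821e+12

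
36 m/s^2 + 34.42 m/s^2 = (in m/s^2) 70.42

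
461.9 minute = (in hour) 7.698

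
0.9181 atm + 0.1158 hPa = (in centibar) 93.04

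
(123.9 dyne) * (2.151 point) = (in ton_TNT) 2.247e-16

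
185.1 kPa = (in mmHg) 1388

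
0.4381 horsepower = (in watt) 326.7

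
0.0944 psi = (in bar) 0.006509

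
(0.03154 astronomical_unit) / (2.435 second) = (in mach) 5.691e+06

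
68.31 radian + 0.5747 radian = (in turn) 10.96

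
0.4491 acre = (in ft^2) 1.956e+04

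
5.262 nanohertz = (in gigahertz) 5.262e-18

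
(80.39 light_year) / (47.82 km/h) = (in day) 6.627e+11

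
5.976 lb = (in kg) 2.711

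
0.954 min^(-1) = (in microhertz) 1.59e+04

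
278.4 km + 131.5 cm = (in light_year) 2.943e-11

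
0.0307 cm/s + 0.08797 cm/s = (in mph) 0.002655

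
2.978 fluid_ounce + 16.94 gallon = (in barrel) 0.4039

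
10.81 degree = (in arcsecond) 3.892e+04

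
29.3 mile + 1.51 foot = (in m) 4.715e+04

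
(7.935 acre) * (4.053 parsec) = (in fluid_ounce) 1.358e+26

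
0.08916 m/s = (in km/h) 0.321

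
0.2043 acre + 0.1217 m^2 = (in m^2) 826.9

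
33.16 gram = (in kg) 0.03316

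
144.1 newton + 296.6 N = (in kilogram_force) 44.94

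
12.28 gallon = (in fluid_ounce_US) 1572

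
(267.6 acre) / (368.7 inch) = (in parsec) 3.748e-12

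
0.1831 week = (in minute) 1846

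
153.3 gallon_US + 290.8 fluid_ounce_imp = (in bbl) 3.702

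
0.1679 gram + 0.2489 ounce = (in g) 7.224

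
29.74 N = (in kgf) 3.033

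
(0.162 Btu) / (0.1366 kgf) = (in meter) 127.6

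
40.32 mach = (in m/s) 1.373e+04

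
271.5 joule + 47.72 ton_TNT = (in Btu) 1.892e+08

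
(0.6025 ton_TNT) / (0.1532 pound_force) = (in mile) 2.299e+06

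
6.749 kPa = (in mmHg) 50.62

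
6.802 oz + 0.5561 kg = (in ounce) 26.42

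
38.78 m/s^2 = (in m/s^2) 38.78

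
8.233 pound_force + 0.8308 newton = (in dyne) 3.745e+06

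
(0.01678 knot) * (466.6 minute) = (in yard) 264.3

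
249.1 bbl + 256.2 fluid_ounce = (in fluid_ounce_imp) 1.394e+06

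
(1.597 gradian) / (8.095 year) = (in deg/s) 5.63e-09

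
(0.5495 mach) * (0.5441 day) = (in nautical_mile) 4749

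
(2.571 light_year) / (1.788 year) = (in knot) 8.385e+08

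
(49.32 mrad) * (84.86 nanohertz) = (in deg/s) 2.398e-07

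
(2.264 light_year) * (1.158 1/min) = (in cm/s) 4.134e+16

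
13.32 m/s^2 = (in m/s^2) 13.32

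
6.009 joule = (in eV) 3.751e+19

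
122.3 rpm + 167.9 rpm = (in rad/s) 30.39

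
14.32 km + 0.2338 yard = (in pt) 4.059e+07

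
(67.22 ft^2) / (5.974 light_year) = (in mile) 6.866e-20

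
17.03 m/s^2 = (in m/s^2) 17.03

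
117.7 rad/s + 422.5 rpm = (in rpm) 1546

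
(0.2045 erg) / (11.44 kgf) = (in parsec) 5.907e-27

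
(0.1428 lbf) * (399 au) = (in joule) 3.792e+13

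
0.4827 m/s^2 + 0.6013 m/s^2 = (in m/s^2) 1.084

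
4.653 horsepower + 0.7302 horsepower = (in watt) 4014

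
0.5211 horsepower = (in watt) 388.6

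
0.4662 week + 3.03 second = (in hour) 78.32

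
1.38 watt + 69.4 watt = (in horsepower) 0.09492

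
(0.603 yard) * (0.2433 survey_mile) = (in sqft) 2324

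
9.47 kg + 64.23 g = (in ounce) 336.3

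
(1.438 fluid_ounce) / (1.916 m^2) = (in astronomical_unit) 1.484e-16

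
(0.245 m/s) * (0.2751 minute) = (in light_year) 4.274e-16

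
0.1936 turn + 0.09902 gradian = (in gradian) 77.54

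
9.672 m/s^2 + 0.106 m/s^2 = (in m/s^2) 9.778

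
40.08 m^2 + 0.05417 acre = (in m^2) 259.3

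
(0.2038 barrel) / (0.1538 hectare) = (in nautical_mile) 1.138e-08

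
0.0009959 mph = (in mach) 1.308e-06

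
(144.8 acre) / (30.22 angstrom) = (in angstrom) 1.939e+24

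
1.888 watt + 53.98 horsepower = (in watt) 4.025e+04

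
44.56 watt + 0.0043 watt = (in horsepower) 0.05976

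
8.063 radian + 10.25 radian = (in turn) 2.915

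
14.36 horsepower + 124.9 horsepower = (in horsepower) 139.3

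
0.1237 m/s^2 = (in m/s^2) 0.1237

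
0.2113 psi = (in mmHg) 10.93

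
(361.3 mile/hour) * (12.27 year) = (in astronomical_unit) 0.4178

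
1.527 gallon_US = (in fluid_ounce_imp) 203.4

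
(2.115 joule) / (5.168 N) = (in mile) 0.0002543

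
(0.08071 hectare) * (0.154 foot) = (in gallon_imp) 8333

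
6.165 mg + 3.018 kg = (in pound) 6.654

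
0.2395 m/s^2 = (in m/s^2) 0.2395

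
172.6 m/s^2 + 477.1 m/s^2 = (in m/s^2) 649.7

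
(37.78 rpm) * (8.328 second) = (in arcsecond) 6.796e+06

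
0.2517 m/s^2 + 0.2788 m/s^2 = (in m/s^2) 0.5305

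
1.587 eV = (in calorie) 6.077e-20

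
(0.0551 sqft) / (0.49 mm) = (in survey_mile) 0.006491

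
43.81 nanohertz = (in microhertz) 0.04381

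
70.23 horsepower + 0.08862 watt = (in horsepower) 70.23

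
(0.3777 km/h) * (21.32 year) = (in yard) 7.714e+07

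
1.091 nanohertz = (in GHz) 1.091e-18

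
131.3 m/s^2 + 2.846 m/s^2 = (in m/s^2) 134.1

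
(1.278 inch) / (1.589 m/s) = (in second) 0.02043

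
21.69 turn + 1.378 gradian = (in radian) 136.3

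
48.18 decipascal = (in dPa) 48.18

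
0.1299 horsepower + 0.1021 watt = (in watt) 96.97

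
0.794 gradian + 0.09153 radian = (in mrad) 104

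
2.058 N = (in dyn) 2.058e+05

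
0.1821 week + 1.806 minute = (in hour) 30.62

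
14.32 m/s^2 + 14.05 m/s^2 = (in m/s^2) 28.37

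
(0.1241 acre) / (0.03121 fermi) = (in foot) 5.279e+19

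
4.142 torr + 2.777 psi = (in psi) 2.857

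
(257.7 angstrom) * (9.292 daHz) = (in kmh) 8.62e-06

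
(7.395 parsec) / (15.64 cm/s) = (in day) 1.689e+13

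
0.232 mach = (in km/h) 284.4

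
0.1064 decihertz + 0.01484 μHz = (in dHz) 0.1064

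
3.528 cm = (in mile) 2.192e-05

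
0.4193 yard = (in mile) 0.0002382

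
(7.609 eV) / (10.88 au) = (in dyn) 7.49e-26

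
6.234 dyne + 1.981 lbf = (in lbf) 1.981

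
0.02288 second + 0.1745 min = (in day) 0.0001214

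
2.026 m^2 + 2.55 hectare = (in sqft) 2.745e+05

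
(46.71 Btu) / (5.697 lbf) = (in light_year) 2.056e-13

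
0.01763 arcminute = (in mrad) 0.005128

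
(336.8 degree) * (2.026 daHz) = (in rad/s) 119.1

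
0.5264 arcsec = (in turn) 4.062e-07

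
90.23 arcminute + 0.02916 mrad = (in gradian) 1.673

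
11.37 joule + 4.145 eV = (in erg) 1.137e+08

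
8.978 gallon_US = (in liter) 33.99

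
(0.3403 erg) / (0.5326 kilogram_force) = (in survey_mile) 4.048e-12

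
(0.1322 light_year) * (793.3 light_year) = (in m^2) 9.387e+33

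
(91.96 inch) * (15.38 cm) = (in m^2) 0.3592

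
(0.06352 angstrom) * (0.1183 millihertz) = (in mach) 2.207e-18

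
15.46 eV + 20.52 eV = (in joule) 5.765e-18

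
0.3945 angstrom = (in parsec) 1.278e-27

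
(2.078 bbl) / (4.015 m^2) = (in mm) 82.29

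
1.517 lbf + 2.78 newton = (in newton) 9.528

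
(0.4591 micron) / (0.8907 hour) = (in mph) 3.203e-10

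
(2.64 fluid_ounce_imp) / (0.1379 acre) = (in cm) 1.344e-05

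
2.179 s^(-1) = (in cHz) 217.9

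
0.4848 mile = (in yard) 853.2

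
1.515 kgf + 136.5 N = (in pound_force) 34.03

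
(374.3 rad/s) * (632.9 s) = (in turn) 3.77e+04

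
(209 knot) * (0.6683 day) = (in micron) 6.208e+12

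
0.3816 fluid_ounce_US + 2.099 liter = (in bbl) 0.01327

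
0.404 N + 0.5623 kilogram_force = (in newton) 5.918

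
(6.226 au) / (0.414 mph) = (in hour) 1.398e+09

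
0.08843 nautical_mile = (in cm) 1.638e+04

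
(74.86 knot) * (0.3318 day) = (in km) 1104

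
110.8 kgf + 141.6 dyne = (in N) 1087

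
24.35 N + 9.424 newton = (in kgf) 3.444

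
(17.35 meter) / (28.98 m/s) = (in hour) 0.0001663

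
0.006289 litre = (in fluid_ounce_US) 0.2127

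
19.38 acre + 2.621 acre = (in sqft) 9.584e+05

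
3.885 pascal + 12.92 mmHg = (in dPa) 1.726e+04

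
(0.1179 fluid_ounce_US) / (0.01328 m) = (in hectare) 2.626e-08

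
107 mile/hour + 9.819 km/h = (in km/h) 182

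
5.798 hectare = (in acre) 14.33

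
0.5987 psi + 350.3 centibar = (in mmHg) 2658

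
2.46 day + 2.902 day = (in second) 4.633e+05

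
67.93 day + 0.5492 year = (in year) 0.7353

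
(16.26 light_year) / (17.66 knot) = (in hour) 4.703e+12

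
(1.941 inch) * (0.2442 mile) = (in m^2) 19.38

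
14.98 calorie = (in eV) 3.912e+20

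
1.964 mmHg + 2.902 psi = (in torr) 152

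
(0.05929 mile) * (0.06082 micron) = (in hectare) 5.803e-10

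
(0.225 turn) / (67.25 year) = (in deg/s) 3.819e-08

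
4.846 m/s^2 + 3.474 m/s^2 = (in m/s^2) 8.32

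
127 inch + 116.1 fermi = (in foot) 10.58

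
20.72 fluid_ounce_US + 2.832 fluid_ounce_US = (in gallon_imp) 0.1532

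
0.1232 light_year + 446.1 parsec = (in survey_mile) 8.554e+15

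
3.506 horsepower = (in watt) 2614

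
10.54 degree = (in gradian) 11.71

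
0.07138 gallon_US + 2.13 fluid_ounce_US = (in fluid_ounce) 11.27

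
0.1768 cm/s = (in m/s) 0.001768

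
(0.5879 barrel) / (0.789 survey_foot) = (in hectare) 3.887e-05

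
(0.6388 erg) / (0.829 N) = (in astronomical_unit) 5.151e-19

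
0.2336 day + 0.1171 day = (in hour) 8.417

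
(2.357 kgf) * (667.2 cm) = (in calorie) 36.86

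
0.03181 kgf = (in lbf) 0.07013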